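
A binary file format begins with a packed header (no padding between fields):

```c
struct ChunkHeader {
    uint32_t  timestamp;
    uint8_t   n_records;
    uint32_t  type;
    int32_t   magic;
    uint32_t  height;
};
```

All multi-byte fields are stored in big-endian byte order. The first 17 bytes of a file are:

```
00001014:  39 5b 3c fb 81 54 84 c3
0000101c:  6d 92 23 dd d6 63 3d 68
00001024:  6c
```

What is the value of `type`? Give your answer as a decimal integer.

1417986925

`type` follows `timestamp` (4 B), `n_records` (1 B), so it starts at offset 4 + 1 = 5 and occupies 4 bytes.
Bytes at offsets 5..8: 54 84 C3 6D.
In big-endian order the high byte comes first in memory.
The bytes are already most-significant first: 0x5484C36D.
0x5484C36D = 1417986925.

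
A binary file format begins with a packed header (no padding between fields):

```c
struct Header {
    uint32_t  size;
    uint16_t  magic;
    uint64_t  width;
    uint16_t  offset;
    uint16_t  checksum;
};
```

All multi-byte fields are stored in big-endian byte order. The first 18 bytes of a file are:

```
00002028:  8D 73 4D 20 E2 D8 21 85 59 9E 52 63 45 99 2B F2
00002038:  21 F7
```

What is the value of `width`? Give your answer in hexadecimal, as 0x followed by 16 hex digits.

`width` follows `size` (4 B), `magic` (2 B), so it starts at offset 4 + 2 = 6 and occupies 8 bytes.
Bytes at offsets 6..13: 21 85 59 9E 52 63 45 99.
Big-endian stores the most-significant byte at the lowest address.
The bytes are already most-significant first: 0x2185599E52634599.

0x2185599E52634599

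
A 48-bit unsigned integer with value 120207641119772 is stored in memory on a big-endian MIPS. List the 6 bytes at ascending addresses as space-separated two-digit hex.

120207641119772 in hexadecimal, padded to 48 bits, is 0x6D5405BF8C1C.
Split into bytes (most-significant first): 6D 54 05 BF 8C 1C.
Big-endian stores the most-significant byte at the lowest address.
So the memory order matches the most-significant-first order: 6D 54 05 BF 8C 1C.

6D 54 05 BF 8C 1C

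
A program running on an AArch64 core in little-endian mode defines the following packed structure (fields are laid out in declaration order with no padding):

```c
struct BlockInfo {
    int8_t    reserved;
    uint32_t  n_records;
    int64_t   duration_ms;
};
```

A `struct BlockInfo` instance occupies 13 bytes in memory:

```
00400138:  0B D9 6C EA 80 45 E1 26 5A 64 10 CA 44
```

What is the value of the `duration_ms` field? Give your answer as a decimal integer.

`duration_ms` follows `reserved` (1 B), `n_records` (4 B), so it starts at offset 1 + 4 = 5 and occupies 8 bytes.
Bytes at offsets 5..12: 45 E1 26 5A 64 10 CA 44.
Little-endian stores the least-significant byte at the lowest address.
Reassemble most-significant byte first: 44 CA 10 64 5A 26 E1 45 → 0x44CA10645A26E145.
0x44CA10645A26E145 = 4956792363069923653.

4956792363069923653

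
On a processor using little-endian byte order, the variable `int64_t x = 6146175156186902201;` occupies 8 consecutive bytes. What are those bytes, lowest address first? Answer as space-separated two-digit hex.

6146175156186902201 in hexadecimal, padded to 64 bits, is 0x554B99BD9FD9EEB9.
Split into bytes (most-significant first): 55 4B 99 BD 9F D9 EE B9.
Little-endian: lowest address holds the least-significant byte.
So at ascending addresses the bytes are B9 EE D9 9F BD 99 4B 55.

B9 EE D9 9F BD 99 4B 55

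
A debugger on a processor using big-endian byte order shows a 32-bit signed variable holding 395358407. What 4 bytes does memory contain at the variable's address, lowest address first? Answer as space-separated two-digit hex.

17 90 B0 C7

395358407 in hexadecimal, padded to 32 bits, is 0x1790B0C7.
Split into bytes (most-significant first): 17 90 B0 C7.
Big-endian stores the most-significant byte at the lowest address.
So the memory order matches the most-significant-first order: 17 90 B0 C7.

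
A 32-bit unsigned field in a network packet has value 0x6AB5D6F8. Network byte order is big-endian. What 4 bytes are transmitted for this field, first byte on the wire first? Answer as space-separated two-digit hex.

6A B5 D6 F8

Split into bytes (most-significant first): 6A B5 D6 F8.
Big-endian stores the most-significant byte at the lowest address.
So the memory order matches the most-significant-first order: 6A B5 D6 F8.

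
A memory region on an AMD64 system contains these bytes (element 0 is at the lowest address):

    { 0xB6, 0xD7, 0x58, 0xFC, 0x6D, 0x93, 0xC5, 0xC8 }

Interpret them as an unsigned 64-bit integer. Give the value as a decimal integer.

In little-endian order the low byte comes first in memory.
Reassemble most-significant byte first: C8 C5 93 6D FC 58 D7 B6 → 0xC8C5936DFC58D7B6.
0xC8C5936DFC58D7B6 = 14467131478591985590.

14467131478591985590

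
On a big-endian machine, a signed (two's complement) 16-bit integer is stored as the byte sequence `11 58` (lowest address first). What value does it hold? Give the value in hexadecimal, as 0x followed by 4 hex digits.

Big-endian: lowest address holds the most-significant byte.
The bytes are already most-significant first: 0x1158.

0x1158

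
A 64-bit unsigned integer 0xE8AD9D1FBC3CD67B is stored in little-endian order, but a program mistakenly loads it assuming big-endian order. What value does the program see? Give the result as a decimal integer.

8923386490363162088

Stored little-endian, the bytes at ascending addresses are 7B D6 3C BC 1F 9D AD E8.
Read back as big-endian, the last byte is least significant, giving 0x7BD63CBC1F9DADE8.
0x7BD63CBC1F9DADE8 = 8923386490363162088.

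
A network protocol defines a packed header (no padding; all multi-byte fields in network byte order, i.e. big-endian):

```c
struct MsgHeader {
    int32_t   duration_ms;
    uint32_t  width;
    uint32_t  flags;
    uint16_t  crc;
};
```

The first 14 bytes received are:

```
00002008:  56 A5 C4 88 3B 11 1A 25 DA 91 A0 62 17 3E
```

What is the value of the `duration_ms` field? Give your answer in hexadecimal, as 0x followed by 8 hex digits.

`duration_ms` is the first field, at byte offset 0, occupying 4 bytes.
Bytes at offsets 0..3: 56 A5 C4 88.
Big-endian: lowest address holds the most-significant byte.
The bytes are already most-significant first: 0x56A5C488.

0x56A5C488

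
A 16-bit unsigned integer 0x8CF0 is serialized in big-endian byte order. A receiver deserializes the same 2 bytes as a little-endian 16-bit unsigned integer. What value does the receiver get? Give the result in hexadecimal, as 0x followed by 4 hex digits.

Stored big-endian, the bytes at ascending addresses are 8C F0.
Read back as little-endian, the first byte is least significant, giving 0xF08C.

0xF08C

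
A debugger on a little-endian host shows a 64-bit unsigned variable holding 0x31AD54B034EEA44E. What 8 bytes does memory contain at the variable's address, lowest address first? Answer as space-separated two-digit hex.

4E A4 EE 34 B0 54 AD 31

Split into bytes (most-significant first): 31 AD 54 B0 34 EE A4 4E.
Little-endian stores the least-significant byte at the lowest address.
So at ascending addresses the bytes are 4E A4 EE 34 B0 54 AD 31.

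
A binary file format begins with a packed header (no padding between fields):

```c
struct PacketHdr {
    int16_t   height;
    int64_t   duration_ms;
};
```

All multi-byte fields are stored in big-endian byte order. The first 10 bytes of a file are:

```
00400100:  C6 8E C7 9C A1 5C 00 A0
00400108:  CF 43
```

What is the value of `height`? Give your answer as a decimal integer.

-14706

`height` is the first field, at byte offset 0, occupying 2 bytes.
Bytes at offsets 0..1: C6 8E.
In big-endian order the high byte comes first in memory.
The bytes are already most-significant first: 0xC68E.
Top bit is set, so as a signed 16-bit value this is 0xC68E − 2^16 = -14706.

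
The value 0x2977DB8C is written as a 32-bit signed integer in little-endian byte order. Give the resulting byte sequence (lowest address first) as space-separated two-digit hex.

8C DB 77 29

Split into bytes (most-significant first): 29 77 DB 8C.
Little-endian: lowest address holds the least-significant byte.
So at ascending addresses the bytes are 8C DB 77 29.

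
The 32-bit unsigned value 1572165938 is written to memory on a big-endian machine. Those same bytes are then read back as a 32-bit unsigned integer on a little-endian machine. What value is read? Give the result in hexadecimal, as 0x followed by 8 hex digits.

1572165938 in 32-bit hexadecimal is 0x5DB55932.
Stored big-endian, the bytes at ascending addresses are 5D B5 59 32.
Read back as little-endian, the first byte is least significant, giving 0x3259B55D.

0x3259B55D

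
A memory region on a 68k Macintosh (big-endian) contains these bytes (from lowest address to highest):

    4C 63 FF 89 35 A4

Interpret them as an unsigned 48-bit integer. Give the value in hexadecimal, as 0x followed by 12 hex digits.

Big-endian: lowest address holds the most-significant byte.
The bytes are already most-significant first: 0x4C63FF8935A4.

0x4C63FF8935A4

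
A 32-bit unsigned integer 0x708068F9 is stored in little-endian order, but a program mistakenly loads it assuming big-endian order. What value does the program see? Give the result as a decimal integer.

4184375408

Stored little-endian, the bytes at ascending addresses are F9 68 80 70.
Read back as big-endian, the last byte is least significant, giving 0xF9688070.
0xF9688070 = 4184375408.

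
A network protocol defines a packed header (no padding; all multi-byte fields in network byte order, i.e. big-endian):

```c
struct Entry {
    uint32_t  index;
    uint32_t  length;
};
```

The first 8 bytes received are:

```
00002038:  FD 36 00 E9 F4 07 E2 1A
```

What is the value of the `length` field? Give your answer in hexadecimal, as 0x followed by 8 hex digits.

`length` follows `index` (4 bytes), so it starts at byte offset 4 and occupies 4 bytes.
Bytes at offsets 4..7: F4 07 E2 1A.
In big-endian order the high byte comes first in memory.
The bytes are already most-significant first: 0xF407E21A.

0xF407E21A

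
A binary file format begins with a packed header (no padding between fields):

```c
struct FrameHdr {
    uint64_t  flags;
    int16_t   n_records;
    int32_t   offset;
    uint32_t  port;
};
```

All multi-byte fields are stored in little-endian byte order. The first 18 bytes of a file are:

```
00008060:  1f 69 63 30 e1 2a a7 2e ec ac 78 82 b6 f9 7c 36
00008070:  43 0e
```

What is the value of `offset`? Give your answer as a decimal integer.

`offset` follows `flags` (8 B), `n_records` (2 B), so it starts at offset 8 + 2 = 10 and occupies 4 bytes.
Bytes at offsets 10..13: 78 82 B6 F9.
Little-endian stores the least-significant byte at the lowest address.
Reassemble most-significant byte first: F9 B6 82 78 → 0xF9B68278.
Top bit is set, so as a signed 32-bit value this is 0xF9B68278 − 2^32 = -105479560.

-105479560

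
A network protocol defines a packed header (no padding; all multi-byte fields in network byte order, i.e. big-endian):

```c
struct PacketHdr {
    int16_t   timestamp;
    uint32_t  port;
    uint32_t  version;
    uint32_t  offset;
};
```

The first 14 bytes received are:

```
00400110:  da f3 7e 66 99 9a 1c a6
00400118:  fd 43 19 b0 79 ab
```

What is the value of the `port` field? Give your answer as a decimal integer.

`port` follows `timestamp` (2 bytes), so it starts at byte offset 2 and occupies 4 bytes.
Bytes at offsets 2..5: 7E 66 99 9A.
Big-endian: lowest address holds the most-significant byte.
The bytes are already most-significant first: 0x7E66999A.
0x7E66999A = 2120653210.

2120653210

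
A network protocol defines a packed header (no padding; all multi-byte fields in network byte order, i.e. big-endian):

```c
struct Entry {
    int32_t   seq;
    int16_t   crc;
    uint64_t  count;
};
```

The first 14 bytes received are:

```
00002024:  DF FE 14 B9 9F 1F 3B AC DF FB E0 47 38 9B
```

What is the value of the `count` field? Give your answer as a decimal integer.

`count` follows `seq` (4 B), `crc` (2 B), so it starts at offset 4 + 2 = 6 and occupies 8 bytes.
Bytes at offsets 6..13: 3B AC DF FB E0 47 38 9B.
Big-endian stores the most-significant byte at the lowest address.
The bytes are already most-significant first: 0x3BACDFFBE047389B.
0x3BACDFFBE047389B = 4300058017124530331.

4300058017124530331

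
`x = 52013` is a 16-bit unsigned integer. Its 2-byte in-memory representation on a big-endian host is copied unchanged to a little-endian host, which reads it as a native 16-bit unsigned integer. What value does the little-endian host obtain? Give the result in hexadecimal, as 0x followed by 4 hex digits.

0x2DCB

52013 in 16-bit hexadecimal is 0xCB2D.
Stored big-endian, the bytes at ascending addresses are CB 2D.
Read back as little-endian, the first byte is least significant, giving 0x2DCB.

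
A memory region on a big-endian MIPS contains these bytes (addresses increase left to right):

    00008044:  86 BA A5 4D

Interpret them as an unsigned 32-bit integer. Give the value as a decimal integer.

2260378957

In big-endian order the high byte comes first in memory.
The bytes are already most-significant first: 0x86BAA54D.
0x86BAA54D = 2260378957.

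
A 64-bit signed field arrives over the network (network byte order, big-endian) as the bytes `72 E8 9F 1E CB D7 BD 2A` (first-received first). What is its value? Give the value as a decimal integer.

8280042869538405674

Big-endian stores the most-significant byte at the lowest address.
The bytes are already most-significant first: 0x72E89F1ECBD7BD2A.
0x72E89F1ECBD7BD2A = 8280042869538405674.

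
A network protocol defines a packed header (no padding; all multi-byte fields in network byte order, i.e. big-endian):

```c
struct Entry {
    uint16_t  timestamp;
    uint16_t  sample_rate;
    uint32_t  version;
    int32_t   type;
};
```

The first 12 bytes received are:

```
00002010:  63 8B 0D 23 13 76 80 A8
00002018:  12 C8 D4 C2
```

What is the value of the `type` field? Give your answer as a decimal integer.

315151554

`type` follows `timestamp` (2 B), `sample_rate` (2 B), `version` (4 B), so it starts at offset 2 + 2 + 4 = 8 and occupies 4 bytes.
Bytes at offsets 8..11: 12 C8 D4 C2.
Big-endian stores the most-significant byte at the lowest address.
The bytes are already most-significant first: 0x12C8D4C2.
0x12C8D4C2 = 315151554.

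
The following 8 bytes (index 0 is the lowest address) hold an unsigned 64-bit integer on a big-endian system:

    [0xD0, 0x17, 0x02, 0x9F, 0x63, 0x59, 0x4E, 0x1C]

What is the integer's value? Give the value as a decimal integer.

In big-endian order the high byte comes first in memory.
The bytes are already most-significant first: 0xD017029F63594E1C.
0xD017029F63594E1C = 14994456367943208476.

14994456367943208476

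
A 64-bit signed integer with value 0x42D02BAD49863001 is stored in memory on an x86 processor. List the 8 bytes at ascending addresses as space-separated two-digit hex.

Split into bytes (most-significant first): 42 D0 2B AD 49 86 30 01.
Little-endian stores the least-significant byte at the lowest address.
So at ascending addresses the bytes are 01 30 86 49 AD 2B D0 42.

01 30 86 49 AD 2B D0 42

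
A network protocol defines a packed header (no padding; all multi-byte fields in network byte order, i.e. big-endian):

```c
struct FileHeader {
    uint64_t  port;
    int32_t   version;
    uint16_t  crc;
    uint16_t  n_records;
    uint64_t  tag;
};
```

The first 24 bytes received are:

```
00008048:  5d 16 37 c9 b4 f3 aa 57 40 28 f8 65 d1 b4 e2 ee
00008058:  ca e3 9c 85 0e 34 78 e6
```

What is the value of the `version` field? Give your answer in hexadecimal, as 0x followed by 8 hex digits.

0x4028F865

`version` follows `port` (8 bytes), so it starts at byte offset 8 and occupies 4 bytes.
Bytes at offsets 8..11: 40 28 F8 65.
In big-endian order the high byte comes first in memory.
The bytes are already most-significant first: 0x4028F865.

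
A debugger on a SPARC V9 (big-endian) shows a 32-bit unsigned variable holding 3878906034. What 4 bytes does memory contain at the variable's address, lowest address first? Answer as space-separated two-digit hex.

E7 33 68 B2

3878906034 in hexadecimal, padded to 32 bits, is 0xE73368B2.
Split into bytes (most-significant first): E7 33 68 B2.
Big-endian stores the most-significant byte at the lowest address.
So the memory order matches the most-significant-first order: E7 33 68 B2.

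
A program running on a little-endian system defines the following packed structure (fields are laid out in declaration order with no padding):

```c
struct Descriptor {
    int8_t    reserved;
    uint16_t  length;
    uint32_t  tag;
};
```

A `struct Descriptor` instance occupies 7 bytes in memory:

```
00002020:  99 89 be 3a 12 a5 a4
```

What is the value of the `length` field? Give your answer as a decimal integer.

`length` follows `reserved` (1 byte), so it starts at byte offset 1 and occupies 2 bytes.
Bytes at offsets 1..2: 89 BE.
Little-endian stores the least-significant byte at the lowest address.
Reassemble most-significant byte first: BE 89 → 0xBE89.
0xBE89 = 48777.

48777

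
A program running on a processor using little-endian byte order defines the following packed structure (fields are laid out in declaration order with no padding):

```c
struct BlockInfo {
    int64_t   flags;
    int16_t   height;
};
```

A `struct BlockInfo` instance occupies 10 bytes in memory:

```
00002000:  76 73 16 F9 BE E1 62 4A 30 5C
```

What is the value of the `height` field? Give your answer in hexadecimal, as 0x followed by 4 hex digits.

0x5C30

`height` follows `flags` (8 bytes), so it starts at byte offset 8 and occupies 2 bytes.
Bytes at offsets 8..9: 30 5C.
In little-endian order the low byte comes first in memory.
Reassemble most-significant byte first: 5C 30 → 0x5C30.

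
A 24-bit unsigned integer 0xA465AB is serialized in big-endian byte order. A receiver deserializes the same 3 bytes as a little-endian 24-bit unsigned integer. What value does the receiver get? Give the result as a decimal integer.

Stored big-endian, the bytes at ascending addresses are A4 65 AB.
Read back as little-endian, the first byte is least significant, giving 0xAB65A4.
0xAB65A4 = 11232676.

11232676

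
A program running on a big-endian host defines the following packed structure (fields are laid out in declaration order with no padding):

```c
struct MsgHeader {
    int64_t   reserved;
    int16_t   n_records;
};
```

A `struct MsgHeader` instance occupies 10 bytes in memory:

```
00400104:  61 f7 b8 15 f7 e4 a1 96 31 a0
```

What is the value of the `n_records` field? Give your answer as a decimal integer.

12704

`n_records` follows `reserved` (8 bytes), so it starts at byte offset 8 and occupies 2 bytes.
Bytes at offsets 8..9: 31 A0.
Big-endian: lowest address holds the most-significant byte.
The bytes are already most-significant first: 0x31A0.
0x31A0 = 12704.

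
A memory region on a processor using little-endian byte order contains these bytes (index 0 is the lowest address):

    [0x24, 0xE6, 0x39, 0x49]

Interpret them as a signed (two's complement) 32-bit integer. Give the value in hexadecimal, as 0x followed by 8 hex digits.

Little-endian stores the least-significant byte at the lowest address.
Reassemble most-significant byte first: 49 39 E6 24 → 0x4939E624.

0x4939E624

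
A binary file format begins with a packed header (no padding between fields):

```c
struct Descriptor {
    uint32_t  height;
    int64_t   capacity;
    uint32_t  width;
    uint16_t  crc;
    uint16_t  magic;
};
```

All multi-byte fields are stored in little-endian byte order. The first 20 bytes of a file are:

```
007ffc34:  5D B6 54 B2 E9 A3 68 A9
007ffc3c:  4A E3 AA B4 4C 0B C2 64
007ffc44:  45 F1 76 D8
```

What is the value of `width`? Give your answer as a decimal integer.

`width` follows `height` (4 B), `capacity` (8 B), so it starts at offset 4 + 8 = 12 and occupies 4 bytes.
Bytes at offsets 12..15: 4C 0B C2 64.
Little-endian: lowest address holds the least-significant byte.
Reassemble most-significant byte first: 64 C2 0B 4C → 0x64C20B4C.
0x64C20B4C = 1690438476.

1690438476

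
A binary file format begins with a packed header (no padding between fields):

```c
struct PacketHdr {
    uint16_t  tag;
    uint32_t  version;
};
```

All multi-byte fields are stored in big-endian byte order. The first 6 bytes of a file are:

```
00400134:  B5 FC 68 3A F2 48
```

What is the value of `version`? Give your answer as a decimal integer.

`version` follows `tag` (2 bytes), so it starts at byte offset 2 and occupies 4 bytes.
Bytes at offsets 2..5: 68 3A F2 48.
In big-endian order the high byte comes first in memory.
The bytes are already most-significant first: 0x683AF248.
0x683AF248 = 1748693576.

1748693576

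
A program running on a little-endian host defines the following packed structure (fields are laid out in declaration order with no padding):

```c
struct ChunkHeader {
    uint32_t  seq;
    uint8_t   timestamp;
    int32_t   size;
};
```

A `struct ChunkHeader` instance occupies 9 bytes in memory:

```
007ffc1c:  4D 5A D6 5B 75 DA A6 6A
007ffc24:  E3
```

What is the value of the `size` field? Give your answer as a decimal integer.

-479549734

`size` follows `seq` (4 B), `timestamp` (1 B), so it starts at offset 4 + 1 = 5 and occupies 4 bytes.
Bytes at offsets 5..8: DA A6 6A E3.
In little-endian order the low byte comes first in memory.
Reassemble most-significant byte first: E3 6A A6 DA → 0xE36AA6DA.
Top bit is set, so as a signed 32-bit value this is 0xE36AA6DA − 2^32 = -479549734.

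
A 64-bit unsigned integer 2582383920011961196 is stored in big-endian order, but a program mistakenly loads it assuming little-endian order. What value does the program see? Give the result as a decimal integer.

2582383920011961196 in 64-bit hexadecimal is 0x23D6787E41FE636C.
Stored big-endian, the bytes at ascending addresses are 23 D6 78 7E 41 FE 63 6C.
Read back as little-endian, the first byte is least significant, giving 0x6C63FE417E78D623.
0x6C63FE417E78D623 = 7810365736038749731.

7810365736038749731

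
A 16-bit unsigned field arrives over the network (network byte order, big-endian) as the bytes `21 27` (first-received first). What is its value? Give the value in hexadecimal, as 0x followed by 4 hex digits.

0x2127

Big-endian: lowest address holds the most-significant byte.
The bytes are already most-significant first: 0x2127.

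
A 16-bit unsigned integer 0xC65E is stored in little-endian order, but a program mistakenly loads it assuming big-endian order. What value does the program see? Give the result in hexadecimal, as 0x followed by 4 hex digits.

Stored little-endian, the bytes at ascending addresses are 5E C6.
Read back as big-endian, the last byte is least significant, giving 0x5EC6.

0x5EC6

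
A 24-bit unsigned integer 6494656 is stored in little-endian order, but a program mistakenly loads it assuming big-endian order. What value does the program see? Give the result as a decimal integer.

6494656 in 24-bit hexadecimal is 0x6319C0.
Stored little-endian, the bytes at ascending addresses are C0 19 63.
Read back as big-endian, the last byte is least significant, giving 0xC01963.
0xC01963 = 12589411.

12589411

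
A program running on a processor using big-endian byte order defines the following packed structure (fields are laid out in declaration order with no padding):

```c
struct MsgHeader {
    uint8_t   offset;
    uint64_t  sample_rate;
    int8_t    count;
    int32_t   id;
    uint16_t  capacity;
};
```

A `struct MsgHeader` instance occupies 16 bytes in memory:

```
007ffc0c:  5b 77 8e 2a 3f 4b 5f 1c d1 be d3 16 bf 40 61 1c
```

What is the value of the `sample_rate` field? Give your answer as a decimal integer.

`sample_rate` follows `offset` (1 byte), so it starts at byte offset 1 and occupies 8 bytes.
Bytes at offsets 1..8: 77 8E 2A 3F 4B 5F 1C D1.
Big-endian: lowest address holds the most-significant byte.
The bytes are already most-significant first: 0x778E2A3F4B5F1CD1.
0x778E2A3F4B5F1CD1 = 8614869588542168273.

8614869588542168273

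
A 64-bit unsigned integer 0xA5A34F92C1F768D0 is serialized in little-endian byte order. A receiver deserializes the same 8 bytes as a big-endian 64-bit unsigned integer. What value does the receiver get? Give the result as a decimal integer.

15017525368222360485

Stored little-endian, the bytes at ascending addresses are D0 68 F7 C1 92 4F A3 A5.
Read back as big-endian, the last byte is least significant, giving 0xD068F7C1924FA3A5.
0xD068F7C1924FA3A5 = 15017525368222360485.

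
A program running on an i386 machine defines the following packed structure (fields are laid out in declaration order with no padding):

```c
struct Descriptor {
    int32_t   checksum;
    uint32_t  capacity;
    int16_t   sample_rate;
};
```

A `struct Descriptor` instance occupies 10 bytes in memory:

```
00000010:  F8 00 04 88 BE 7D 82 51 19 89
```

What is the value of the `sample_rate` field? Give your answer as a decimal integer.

-30439

`sample_rate` follows `checksum` (4 B), `capacity` (4 B), so it starts at offset 4 + 4 = 8 and occupies 2 bytes.
Bytes at offsets 8..9: 19 89.
Little-endian: lowest address holds the least-significant byte.
Reassemble most-significant byte first: 89 19 → 0x8919.
Top bit is set, so as a signed 16-bit value this is 0x8919 − 2^16 = -30439.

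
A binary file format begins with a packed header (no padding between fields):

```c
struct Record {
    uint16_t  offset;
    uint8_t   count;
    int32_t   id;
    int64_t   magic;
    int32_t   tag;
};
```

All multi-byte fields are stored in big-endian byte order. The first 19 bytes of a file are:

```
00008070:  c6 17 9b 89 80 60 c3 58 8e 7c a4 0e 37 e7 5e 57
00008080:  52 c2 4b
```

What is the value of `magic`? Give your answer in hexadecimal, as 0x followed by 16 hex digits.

`magic` follows `offset` (2 B), `count` (1 B), `id` (4 B), so it starts at offset 2 + 1 + 4 = 7 and occupies 8 bytes.
Bytes at offsets 7..14: 58 8E 7C A4 0E 37 E7 5E.
Big-endian: lowest address holds the most-significant byte.
The bytes are already most-significant first: 0x588E7CA40E37E75E.

0x588E7CA40E37E75E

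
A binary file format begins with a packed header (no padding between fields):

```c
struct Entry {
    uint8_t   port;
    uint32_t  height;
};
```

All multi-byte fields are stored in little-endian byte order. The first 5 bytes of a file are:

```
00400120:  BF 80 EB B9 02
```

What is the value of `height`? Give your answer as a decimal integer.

`height` follows `port` (1 byte), so it starts at byte offset 1 and occupies 4 bytes.
Bytes at offsets 1..4: 80 EB B9 02.
In little-endian order the low byte comes first in memory.
Reassemble most-significant byte first: 02 B9 EB 80 → 0x02B9EB80.
0x02B9EB80 = 45738880.

45738880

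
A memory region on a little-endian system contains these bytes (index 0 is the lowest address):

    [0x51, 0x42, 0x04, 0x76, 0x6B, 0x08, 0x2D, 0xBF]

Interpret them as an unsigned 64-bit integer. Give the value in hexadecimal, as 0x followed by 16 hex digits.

Little-endian: lowest address holds the least-significant byte.
Reassemble most-significant byte first: BF 2D 08 6B 76 04 42 51 → 0xBF2D086B76044251.

0xBF2D086B76044251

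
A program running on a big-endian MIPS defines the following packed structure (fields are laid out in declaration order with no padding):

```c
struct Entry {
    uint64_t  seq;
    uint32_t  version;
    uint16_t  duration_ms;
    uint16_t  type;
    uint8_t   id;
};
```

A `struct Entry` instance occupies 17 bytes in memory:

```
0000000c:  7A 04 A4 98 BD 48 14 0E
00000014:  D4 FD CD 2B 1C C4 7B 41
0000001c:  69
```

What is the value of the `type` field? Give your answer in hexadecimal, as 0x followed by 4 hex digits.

0x7B41

`type` follows `seq` (8 B), `version` (4 B), `duration_ms` (2 B), so it starts at offset 8 + 4 + 2 = 14 and occupies 2 bytes.
Bytes at offsets 14..15: 7B 41.
In big-endian order the high byte comes first in memory.
The bytes are already most-significant first: 0x7B41.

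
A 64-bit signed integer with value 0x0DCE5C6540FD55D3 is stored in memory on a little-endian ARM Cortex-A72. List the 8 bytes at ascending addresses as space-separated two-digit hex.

D3 55 FD 40 65 5C CE 0D

Split into bytes (most-significant first): 0D CE 5C 65 40 FD 55 D3.
In little-endian order the low byte comes first in memory.
So at ascending addresses the bytes are D3 55 FD 40 65 5C CE 0D.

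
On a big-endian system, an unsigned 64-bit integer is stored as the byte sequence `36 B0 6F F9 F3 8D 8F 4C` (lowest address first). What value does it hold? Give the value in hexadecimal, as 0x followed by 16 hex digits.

Big-endian: lowest address holds the most-significant byte.
The bytes are already most-significant first: 0x36B06FF9F38D8F4C.

0x36B06FF9F38D8F4C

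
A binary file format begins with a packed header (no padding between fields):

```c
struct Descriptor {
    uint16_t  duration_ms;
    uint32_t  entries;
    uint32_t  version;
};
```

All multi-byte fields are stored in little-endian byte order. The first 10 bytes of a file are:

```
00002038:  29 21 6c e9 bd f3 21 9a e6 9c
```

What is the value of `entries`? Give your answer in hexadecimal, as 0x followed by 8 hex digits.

`entries` follows `duration_ms` (2 bytes), so it starts at byte offset 2 and occupies 4 bytes.
Bytes at offsets 2..5: 6C E9 BD F3.
In little-endian order the low byte comes first in memory.
Reassemble most-significant byte first: F3 BD E9 6C → 0xF3BDE96C.

0xF3BDE96C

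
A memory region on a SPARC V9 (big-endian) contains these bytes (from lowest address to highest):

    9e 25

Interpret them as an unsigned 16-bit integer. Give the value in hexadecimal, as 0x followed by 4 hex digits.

0x9E25

Big-endian stores the most-significant byte at the lowest address.
The bytes are already most-significant first: 0x9E25.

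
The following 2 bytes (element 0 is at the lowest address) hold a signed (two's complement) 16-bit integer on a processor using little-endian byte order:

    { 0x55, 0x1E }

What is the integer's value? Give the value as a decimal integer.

Little-endian stores the least-significant byte at the lowest address.
Reassemble most-significant byte first: 1E 55 → 0x1E55.
0x1E55 = 7765.

7765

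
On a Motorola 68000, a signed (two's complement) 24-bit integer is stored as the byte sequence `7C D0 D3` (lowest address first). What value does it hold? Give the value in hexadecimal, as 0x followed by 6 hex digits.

Big-endian: lowest address holds the most-significant byte.
The bytes are already most-significant first: 0x7CD0D3.

0x7CD0D3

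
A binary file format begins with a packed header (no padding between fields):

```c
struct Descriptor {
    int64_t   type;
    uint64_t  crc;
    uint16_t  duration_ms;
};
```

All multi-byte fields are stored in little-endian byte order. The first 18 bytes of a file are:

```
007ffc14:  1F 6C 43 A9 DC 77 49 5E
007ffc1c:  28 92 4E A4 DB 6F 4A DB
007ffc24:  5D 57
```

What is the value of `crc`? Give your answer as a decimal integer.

15801565231727940136

`crc` follows `type` (8 bytes), so it starts at byte offset 8 and occupies 8 bytes.
Bytes at offsets 8..15: 28 92 4E A4 DB 6F 4A DB.
Little-endian stores the least-significant byte at the lowest address.
Reassemble most-significant byte first: DB 4A 6F DB A4 4E 92 28 → 0xDB4A6FDBA44E9228.
0xDB4A6FDBA44E9228 = 15801565231727940136.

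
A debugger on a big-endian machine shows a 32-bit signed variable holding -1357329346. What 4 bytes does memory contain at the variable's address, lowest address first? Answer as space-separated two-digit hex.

Two's complement of -1357329346 in 32 bits: 1357329346 = 0x50E733C2; invert → 0xAF18CC3D; add 1 → 0xAF18CC3E.
Split into bytes (most-significant first): AF 18 CC 3E.
Big-endian: lowest address holds the most-significant byte.
So the memory order matches the most-significant-first order: AF 18 CC 3E.

AF 18 CC 3E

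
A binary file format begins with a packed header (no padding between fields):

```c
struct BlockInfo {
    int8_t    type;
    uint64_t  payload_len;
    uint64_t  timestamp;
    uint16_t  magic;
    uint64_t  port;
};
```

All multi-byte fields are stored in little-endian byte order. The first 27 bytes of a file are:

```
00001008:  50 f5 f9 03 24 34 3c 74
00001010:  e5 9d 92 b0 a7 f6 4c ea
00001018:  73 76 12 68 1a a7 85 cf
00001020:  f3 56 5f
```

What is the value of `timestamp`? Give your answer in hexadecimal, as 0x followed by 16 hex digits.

`timestamp` follows `type` (1 B), `payload_len` (8 B), so it starts at offset 1 + 8 = 9 and occupies 8 bytes.
Bytes at offsets 9..16: 9D 92 B0 A7 F6 4C EA 73.
Little-endian: lowest address holds the least-significant byte.
Reassemble most-significant byte first: 73 EA 4C F6 A7 B0 92 9D → 0x73EA4CF6A7B0929D.

0x73EA4CF6A7B0929D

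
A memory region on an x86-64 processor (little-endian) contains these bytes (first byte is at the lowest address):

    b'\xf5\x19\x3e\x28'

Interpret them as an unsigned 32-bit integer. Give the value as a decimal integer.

In little-endian order the low byte comes first in memory.
Reassemble most-significant byte first: 28 3E 19 F5 → 0x283E19F5.
0x283E19F5 = 675158517.

675158517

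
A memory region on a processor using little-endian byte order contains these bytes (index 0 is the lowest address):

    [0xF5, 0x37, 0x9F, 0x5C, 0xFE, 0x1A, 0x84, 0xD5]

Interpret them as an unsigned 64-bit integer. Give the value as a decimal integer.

15385451906782410741

Little-endian: lowest address holds the least-significant byte.
Reassemble most-significant byte first: D5 84 1A FE 5C 9F 37 F5 → 0xD5841AFE5C9F37F5.
0xD5841AFE5C9F37F5 = 15385451906782410741.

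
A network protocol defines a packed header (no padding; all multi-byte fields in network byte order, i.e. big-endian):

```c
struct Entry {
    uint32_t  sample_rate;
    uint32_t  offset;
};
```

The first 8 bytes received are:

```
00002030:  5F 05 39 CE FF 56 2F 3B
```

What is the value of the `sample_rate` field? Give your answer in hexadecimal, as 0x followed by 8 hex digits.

0x5F0539CE

`sample_rate` is the first field, at byte offset 0, occupying 4 bytes.
Bytes at offsets 0..3: 5F 05 39 CE.
Big-endian stores the most-significant byte at the lowest address.
The bytes are already most-significant first: 0x5F0539CE.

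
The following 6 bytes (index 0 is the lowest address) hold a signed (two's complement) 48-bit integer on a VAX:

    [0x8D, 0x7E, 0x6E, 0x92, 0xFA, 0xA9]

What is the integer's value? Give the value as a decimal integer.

-94581313077619

Little-endian stores the least-significant byte at the lowest address.
Reassemble most-significant byte first: A9 FA 92 6E 7E 8D → 0xA9FA926E7E8D.
Top bit is set, so as a signed 48-bit value this is 0xA9FA926E7E8D − 2^48 = -94581313077619.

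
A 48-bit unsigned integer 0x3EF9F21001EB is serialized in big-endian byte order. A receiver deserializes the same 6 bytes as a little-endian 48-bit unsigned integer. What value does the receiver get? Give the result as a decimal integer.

258389811853630

Stored big-endian, the bytes at ascending addresses are 3E F9 F2 10 01 EB.
Read back as little-endian, the first byte is least significant, giving 0xEB0110F2F93E.
0xEB0110F2F93E = 258389811853630.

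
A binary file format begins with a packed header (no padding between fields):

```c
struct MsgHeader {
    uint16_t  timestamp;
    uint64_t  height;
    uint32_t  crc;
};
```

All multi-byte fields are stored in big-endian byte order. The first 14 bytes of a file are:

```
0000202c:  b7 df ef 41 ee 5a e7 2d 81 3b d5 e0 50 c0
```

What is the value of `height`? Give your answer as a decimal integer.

17240322922743955771

`height` follows `timestamp` (2 bytes), so it starts at byte offset 2 and occupies 8 bytes.
Bytes at offsets 2..9: EF 41 EE 5A E7 2D 81 3B.
In big-endian order the high byte comes first in memory.
The bytes are already most-significant first: 0xEF41EE5AE72D813B.
0xEF41EE5AE72D813B = 17240322922743955771.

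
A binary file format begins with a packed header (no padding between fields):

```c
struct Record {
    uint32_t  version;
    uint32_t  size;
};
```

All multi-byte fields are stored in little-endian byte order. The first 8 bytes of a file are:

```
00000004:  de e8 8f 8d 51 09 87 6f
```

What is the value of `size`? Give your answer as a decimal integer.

1871120721

`size` follows `version` (4 bytes), so it starts at byte offset 4 and occupies 4 bytes.
Bytes at offsets 4..7: 51 09 87 6F.
Little-endian stores the least-significant byte at the lowest address.
Reassemble most-significant byte first: 6F 87 09 51 → 0x6F870951.
0x6F870951 = 1871120721.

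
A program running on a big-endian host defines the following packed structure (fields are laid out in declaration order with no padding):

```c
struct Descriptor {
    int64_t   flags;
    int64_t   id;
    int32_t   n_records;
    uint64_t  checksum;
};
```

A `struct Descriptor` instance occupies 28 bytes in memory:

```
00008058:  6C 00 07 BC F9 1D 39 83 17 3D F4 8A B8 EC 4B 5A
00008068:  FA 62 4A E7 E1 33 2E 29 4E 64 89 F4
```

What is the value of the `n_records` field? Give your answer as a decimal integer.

`n_records` follows `flags` (8 B), `id` (8 B), so it starts at offset 8 + 8 = 16 and occupies 4 bytes.
Bytes at offsets 16..19: FA 62 4A E7.
In big-endian order the high byte comes first in memory.
The bytes are already most-significant first: 0xFA624AE7.
Top bit is set, so as a signed 32-bit value this is 0xFA624AE7 − 2^32 = -94221593.

-94221593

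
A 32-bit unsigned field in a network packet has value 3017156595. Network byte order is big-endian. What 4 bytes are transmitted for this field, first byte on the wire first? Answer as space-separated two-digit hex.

3017156595 in hexadecimal, padded to 32 bits, is 0xB3D627F3.
Split into bytes (most-significant first): B3 D6 27 F3.
Big-endian stores the most-significant byte at the lowest address.
So the memory order matches the most-significant-first order: B3 D6 27 F3.

B3 D6 27 F3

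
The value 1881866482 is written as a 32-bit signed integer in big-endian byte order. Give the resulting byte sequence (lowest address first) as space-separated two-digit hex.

70 2B 00 F2

1881866482 in hexadecimal, padded to 32 bits, is 0x702B00F2.
Split into bytes (most-significant first): 70 2B 00 F2.
Big-endian: lowest address holds the most-significant byte.
So the memory order matches the most-significant-first order: 70 2B 00 F2.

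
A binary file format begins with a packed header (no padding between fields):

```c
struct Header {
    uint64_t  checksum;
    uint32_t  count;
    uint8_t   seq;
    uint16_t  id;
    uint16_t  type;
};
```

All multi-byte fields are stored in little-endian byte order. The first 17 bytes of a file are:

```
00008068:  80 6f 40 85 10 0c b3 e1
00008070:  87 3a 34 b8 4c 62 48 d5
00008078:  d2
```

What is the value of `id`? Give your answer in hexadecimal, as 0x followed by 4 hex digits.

`id` follows `checksum` (8 B), `count` (4 B), `seq` (1 B), so it starts at offset 8 + 4 + 1 = 13 and occupies 2 bytes.
Bytes at offsets 13..14: 62 48.
Little-endian: lowest address holds the least-significant byte.
Reassemble most-significant byte first: 48 62 → 0x4862.

0x4862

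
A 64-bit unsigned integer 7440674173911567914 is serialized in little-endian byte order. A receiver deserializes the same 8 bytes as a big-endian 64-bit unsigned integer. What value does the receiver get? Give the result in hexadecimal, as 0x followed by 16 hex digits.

7440674173911567914 in 64-bit hexadecimal is 0x674295BD216C0E2A.
Stored little-endian, the bytes at ascending addresses are 2A 0E 6C 21 BD 95 42 67.
Read back as big-endian, the last byte is least significant, giving 0x2A0E6C21BD954267.

0x2A0E6C21BD954267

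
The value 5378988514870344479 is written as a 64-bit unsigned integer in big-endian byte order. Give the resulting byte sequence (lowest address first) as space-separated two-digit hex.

5378988514870344479 in hexadecimal, padded to 64 bits, is 0x4AA6018E1FC0BB1F.
Split into bytes (most-significant first): 4A A6 01 8E 1F C0 BB 1F.
In big-endian order the high byte comes first in memory.
So the memory order matches the most-significant-first order: 4A A6 01 8E 1F C0 BB 1F.

4A A6 01 8E 1F C0 BB 1F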